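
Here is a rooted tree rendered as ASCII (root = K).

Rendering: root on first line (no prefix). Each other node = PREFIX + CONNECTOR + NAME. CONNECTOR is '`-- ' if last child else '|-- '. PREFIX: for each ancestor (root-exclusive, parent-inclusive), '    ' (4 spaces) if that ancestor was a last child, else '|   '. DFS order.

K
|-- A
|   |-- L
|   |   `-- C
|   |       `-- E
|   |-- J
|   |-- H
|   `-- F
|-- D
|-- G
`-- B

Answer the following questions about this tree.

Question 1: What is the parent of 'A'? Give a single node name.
Answer: K

Derivation:
Scan adjacency: A appears as child of K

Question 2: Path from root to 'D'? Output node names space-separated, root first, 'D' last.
Walk down from root: K -> D

Answer: K D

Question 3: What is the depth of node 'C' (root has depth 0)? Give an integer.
Path from root to C: K -> A -> L -> C
Depth = number of edges = 3

Answer: 3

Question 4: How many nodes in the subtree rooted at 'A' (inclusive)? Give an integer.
Subtree rooted at A contains: A, C, E, F, H, J, L
Count = 7

Answer: 7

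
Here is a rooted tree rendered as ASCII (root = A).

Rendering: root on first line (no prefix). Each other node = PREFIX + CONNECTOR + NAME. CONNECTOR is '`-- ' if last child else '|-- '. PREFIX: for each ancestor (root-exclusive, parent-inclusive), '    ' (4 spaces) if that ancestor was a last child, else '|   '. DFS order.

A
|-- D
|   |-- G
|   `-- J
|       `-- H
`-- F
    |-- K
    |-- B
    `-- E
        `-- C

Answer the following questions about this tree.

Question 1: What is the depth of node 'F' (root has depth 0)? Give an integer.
Path from root to F: A -> F
Depth = number of edges = 1

Answer: 1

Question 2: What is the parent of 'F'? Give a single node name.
Answer: A

Derivation:
Scan adjacency: F appears as child of A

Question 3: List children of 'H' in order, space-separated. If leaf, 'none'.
Node H's children (from adjacency): (leaf)

Answer: none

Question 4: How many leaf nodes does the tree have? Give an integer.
Answer: 5

Derivation:
Leaves (nodes with no children): B, C, G, H, K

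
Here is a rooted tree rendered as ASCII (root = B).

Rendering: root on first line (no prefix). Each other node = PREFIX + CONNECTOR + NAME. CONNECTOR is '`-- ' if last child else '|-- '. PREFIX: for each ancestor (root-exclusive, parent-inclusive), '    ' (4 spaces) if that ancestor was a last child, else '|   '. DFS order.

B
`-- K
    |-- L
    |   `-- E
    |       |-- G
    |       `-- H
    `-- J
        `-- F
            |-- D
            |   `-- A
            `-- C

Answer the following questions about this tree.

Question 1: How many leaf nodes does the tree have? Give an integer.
Leaves (nodes with no children): A, C, G, H

Answer: 4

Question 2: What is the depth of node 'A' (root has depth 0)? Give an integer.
Path from root to A: B -> K -> J -> F -> D -> A
Depth = number of edges = 5

Answer: 5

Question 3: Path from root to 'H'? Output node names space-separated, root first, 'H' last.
Walk down from root: B -> K -> L -> E -> H

Answer: B K L E H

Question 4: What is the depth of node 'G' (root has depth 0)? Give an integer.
Path from root to G: B -> K -> L -> E -> G
Depth = number of edges = 4

Answer: 4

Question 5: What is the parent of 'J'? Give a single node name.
Answer: K

Derivation:
Scan adjacency: J appears as child of K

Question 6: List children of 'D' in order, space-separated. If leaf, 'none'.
Answer: A

Derivation:
Node D's children (from adjacency): A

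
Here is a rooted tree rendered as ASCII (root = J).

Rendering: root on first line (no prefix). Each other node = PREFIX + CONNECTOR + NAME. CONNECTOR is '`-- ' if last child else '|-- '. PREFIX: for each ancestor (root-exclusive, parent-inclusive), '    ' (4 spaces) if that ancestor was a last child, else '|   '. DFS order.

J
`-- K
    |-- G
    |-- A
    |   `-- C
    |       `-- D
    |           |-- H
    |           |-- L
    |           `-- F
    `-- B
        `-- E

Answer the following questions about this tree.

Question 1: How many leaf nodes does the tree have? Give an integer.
Answer: 5

Derivation:
Leaves (nodes with no children): E, F, G, H, L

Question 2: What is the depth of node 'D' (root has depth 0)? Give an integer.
Answer: 4

Derivation:
Path from root to D: J -> K -> A -> C -> D
Depth = number of edges = 4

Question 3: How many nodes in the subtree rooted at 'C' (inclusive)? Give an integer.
Subtree rooted at C contains: C, D, F, H, L
Count = 5

Answer: 5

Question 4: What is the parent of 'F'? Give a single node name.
Answer: D

Derivation:
Scan adjacency: F appears as child of D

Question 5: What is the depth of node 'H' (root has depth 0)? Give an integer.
Path from root to H: J -> K -> A -> C -> D -> H
Depth = number of edges = 5

Answer: 5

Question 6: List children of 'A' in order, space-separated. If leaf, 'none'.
Answer: C

Derivation:
Node A's children (from adjacency): C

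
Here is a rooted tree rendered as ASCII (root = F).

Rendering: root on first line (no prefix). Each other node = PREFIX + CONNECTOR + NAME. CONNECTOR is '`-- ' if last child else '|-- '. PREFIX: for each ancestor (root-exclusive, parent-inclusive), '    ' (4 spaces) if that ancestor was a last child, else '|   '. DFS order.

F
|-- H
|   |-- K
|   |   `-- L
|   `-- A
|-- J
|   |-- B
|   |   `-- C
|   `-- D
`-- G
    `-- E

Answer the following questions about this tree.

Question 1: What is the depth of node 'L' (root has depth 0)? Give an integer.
Path from root to L: F -> H -> K -> L
Depth = number of edges = 3

Answer: 3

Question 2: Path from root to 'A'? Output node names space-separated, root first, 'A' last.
Walk down from root: F -> H -> A

Answer: F H A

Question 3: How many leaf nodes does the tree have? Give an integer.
Leaves (nodes with no children): A, C, D, E, L

Answer: 5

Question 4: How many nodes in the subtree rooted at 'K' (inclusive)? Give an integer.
Subtree rooted at K contains: K, L
Count = 2

Answer: 2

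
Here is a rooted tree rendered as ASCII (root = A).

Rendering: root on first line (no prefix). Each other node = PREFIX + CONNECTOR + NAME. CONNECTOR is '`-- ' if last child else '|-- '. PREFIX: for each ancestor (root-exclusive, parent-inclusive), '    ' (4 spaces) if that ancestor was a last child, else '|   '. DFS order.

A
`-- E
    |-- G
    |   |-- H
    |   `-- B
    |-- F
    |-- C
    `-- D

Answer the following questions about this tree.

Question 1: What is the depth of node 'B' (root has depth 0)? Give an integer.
Path from root to B: A -> E -> G -> B
Depth = number of edges = 3

Answer: 3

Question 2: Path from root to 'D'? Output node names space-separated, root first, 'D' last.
Walk down from root: A -> E -> D

Answer: A E D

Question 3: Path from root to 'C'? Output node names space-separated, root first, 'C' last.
Answer: A E C

Derivation:
Walk down from root: A -> E -> C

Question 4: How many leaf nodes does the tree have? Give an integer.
Answer: 5

Derivation:
Leaves (nodes with no children): B, C, D, F, H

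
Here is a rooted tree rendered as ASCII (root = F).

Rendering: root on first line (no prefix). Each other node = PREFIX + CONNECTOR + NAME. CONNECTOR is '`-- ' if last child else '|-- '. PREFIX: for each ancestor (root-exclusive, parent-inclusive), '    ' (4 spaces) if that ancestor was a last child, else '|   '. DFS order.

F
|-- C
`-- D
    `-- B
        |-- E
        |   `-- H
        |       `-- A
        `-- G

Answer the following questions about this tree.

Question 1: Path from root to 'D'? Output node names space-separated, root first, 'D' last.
Answer: F D

Derivation:
Walk down from root: F -> D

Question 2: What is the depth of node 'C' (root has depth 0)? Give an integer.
Path from root to C: F -> C
Depth = number of edges = 1

Answer: 1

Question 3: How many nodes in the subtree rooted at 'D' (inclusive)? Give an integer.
Answer: 6

Derivation:
Subtree rooted at D contains: A, B, D, E, G, H
Count = 6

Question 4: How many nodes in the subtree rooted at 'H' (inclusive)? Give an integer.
Answer: 2

Derivation:
Subtree rooted at H contains: A, H
Count = 2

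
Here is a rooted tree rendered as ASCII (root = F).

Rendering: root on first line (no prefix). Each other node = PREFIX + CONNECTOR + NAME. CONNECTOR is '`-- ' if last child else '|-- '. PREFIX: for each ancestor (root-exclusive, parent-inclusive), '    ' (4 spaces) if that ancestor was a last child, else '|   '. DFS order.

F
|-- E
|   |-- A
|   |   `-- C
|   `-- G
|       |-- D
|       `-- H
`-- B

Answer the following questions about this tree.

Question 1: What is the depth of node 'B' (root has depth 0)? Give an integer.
Answer: 1

Derivation:
Path from root to B: F -> B
Depth = number of edges = 1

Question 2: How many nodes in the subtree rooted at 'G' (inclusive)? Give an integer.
Answer: 3

Derivation:
Subtree rooted at G contains: D, G, H
Count = 3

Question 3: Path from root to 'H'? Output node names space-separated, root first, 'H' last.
Answer: F E G H

Derivation:
Walk down from root: F -> E -> G -> H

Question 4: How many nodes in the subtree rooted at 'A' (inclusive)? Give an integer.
Answer: 2

Derivation:
Subtree rooted at A contains: A, C
Count = 2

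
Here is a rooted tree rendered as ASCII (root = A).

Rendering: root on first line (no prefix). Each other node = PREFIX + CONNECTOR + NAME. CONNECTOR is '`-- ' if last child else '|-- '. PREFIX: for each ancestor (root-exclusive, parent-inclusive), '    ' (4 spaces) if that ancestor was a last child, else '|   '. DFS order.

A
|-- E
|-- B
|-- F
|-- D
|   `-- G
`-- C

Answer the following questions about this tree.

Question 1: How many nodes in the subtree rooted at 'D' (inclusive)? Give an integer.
Subtree rooted at D contains: D, G
Count = 2

Answer: 2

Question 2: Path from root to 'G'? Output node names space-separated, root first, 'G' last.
Answer: A D G

Derivation:
Walk down from root: A -> D -> G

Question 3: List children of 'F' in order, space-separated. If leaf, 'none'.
Node F's children (from adjacency): (leaf)

Answer: none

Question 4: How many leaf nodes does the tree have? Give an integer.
Answer: 5

Derivation:
Leaves (nodes with no children): B, C, E, F, G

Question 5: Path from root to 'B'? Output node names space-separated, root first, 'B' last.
Answer: A B

Derivation:
Walk down from root: A -> B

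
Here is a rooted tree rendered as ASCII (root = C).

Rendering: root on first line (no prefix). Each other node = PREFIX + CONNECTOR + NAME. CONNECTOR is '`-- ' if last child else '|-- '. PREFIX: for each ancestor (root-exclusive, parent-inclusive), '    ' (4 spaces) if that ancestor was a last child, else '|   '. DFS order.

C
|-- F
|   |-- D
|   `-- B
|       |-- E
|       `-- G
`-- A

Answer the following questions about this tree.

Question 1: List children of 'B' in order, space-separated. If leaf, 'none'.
Node B's children (from adjacency): E, G

Answer: E G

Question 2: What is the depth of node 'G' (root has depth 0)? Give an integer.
Path from root to G: C -> F -> B -> G
Depth = number of edges = 3

Answer: 3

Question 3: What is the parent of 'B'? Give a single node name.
Scan adjacency: B appears as child of F

Answer: F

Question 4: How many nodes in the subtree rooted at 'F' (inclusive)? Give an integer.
Subtree rooted at F contains: B, D, E, F, G
Count = 5

Answer: 5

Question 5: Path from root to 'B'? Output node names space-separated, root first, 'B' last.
Answer: C F B

Derivation:
Walk down from root: C -> F -> B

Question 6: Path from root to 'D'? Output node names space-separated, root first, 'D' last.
Answer: C F D

Derivation:
Walk down from root: C -> F -> D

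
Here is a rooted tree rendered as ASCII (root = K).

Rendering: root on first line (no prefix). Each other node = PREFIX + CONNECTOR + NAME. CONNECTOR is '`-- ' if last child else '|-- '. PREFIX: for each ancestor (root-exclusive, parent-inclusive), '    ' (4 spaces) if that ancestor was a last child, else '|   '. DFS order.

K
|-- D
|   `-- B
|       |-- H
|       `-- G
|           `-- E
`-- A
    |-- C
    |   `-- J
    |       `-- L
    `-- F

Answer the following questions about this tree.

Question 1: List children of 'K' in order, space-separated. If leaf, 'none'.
Answer: D A

Derivation:
Node K's children (from adjacency): D, A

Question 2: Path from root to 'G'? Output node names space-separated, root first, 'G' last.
Answer: K D B G

Derivation:
Walk down from root: K -> D -> B -> G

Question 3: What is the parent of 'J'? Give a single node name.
Scan adjacency: J appears as child of C

Answer: C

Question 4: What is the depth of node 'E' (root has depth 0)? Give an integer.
Answer: 4

Derivation:
Path from root to E: K -> D -> B -> G -> E
Depth = number of edges = 4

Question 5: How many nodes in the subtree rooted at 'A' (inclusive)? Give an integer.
Subtree rooted at A contains: A, C, F, J, L
Count = 5

Answer: 5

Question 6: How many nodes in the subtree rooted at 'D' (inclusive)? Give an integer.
Subtree rooted at D contains: B, D, E, G, H
Count = 5

Answer: 5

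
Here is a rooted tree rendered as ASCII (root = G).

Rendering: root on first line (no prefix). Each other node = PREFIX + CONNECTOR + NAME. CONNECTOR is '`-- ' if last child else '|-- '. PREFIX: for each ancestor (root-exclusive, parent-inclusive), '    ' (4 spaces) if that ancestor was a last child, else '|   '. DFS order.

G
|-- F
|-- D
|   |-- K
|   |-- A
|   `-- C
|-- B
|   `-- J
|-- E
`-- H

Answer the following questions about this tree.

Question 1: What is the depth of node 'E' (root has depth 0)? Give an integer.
Path from root to E: G -> E
Depth = number of edges = 1

Answer: 1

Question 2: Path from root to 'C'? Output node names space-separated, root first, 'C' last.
Walk down from root: G -> D -> C

Answer: G D C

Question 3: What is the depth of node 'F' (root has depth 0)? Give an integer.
Path from root to F: G -> F
Depth = number of edges = 1

Answer: 1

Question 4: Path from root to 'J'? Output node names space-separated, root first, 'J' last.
Walk down from root: G -> B -> J

Answer: G B J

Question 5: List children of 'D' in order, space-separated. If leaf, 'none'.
Node D's children (from adjacency): K, A, C

Answer: K A C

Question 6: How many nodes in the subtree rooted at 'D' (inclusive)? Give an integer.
Subtree rooted at D contains: A, C, D, K
Count = 4

Answer: 4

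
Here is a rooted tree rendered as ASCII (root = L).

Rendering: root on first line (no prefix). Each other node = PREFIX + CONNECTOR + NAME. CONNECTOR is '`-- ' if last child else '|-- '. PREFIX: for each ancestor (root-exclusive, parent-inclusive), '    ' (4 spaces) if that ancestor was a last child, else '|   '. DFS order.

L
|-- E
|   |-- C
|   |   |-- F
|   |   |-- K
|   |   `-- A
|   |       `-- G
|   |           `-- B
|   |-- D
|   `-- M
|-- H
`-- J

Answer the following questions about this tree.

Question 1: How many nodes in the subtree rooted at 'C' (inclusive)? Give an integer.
Answer: 6

Derivation:
Subtree rooted at C contains: A, B, C, F, G, K
Count = 6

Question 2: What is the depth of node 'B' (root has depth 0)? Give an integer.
Answer: 5

Derivation:
Path from root to B: L -> E -> C -> A -> G -> B
Depth = number of edges = 5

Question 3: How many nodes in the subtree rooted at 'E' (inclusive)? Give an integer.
Answer: 9

Derivation:
Subtree rooted at E contains: A, B, C, D, E, F, G, K, M
Count = 9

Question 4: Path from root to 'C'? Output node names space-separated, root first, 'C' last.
Answer: L E C

Derivation:
Walk down from root: L -> E -> C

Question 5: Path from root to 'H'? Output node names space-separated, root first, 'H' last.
Walk down from root: L -> H

Answer: L H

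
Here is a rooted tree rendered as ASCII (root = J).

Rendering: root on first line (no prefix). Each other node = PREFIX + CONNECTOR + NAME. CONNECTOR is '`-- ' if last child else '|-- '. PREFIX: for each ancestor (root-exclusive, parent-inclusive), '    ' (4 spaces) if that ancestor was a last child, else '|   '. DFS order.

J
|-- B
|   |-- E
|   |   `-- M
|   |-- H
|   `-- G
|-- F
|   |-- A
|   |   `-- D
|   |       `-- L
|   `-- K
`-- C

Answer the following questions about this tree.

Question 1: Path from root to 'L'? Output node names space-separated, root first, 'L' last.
Walk down from root: J -> F -> A -> D -> L

Answer: J F A D L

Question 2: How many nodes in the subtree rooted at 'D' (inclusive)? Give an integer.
Subtree rooted at D contains: D, L
Count = 2

Answer: 2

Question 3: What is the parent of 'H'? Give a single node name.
Scan adjacency: H appears as child of B

Answer: B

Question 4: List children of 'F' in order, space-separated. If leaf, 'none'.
Node F's children (from adjacency): A, K

Answer: A K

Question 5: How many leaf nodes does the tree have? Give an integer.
Leaves (nodes with no children): C, G, H, K, L, M

Answer: 6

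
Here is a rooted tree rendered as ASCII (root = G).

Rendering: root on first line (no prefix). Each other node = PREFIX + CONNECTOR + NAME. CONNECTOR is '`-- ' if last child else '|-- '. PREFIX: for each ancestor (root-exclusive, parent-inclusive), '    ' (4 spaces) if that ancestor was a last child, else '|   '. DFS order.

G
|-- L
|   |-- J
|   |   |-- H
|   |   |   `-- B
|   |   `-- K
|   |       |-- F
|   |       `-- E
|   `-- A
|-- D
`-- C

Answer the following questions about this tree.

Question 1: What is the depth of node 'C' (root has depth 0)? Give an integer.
Path from root to C: G -> C
Depth = number of edges = 1

Answer: 1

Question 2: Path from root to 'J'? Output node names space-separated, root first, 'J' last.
Walk down from root: G -> L -> J

Answer: G L J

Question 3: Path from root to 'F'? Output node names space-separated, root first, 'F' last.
Walk down from root: G -> L -> J -> K -> F

Answer: G L J K F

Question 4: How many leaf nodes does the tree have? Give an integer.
Answer: 6

Derivation:
Leaves (nodes with no children): A, B, C, D, E, F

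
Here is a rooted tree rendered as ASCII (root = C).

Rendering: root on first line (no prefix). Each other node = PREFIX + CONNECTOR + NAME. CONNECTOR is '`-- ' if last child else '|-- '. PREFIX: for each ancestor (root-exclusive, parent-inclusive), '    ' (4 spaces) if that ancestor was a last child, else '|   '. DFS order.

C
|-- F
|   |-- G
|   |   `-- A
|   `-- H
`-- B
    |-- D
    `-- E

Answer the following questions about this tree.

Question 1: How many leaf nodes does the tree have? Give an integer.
Leaves (nodes with no children): A, D, E, H

Answer: 4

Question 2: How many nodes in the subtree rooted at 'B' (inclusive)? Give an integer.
Answer: 3

Derivation:
Subtree rooted at B contains: B, D, E
Count = 3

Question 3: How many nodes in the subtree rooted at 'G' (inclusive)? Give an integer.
Subtree rooted at G contains: A, G
Count = 2

Answer: 2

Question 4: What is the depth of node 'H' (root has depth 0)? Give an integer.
Path from root to H: C -> F -> H
Depth = number of edges = 2

Answer: 2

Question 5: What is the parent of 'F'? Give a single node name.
Scan adjacency: F appears as child of C

Answer: C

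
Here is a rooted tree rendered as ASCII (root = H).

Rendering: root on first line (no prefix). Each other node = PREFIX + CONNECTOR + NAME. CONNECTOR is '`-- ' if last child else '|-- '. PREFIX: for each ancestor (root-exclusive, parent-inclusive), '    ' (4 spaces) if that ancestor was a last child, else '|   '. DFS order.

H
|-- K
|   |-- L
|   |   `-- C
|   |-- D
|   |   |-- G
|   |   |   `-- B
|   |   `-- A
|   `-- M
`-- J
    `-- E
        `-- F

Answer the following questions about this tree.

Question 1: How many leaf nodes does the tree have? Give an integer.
Answer: 5

Derivation:
Leaves (nodes with no children): A, B, C, F, M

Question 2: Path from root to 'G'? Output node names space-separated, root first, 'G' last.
Walk down from root: H -> K -> D -> G

Answer: H K D G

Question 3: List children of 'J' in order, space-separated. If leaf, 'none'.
Answer: E

Derivation:
Node J's children (from adjacency): E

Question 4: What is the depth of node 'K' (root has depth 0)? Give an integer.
Path from root to K: H -> K
Depth = number of edges = 1

Answer: 1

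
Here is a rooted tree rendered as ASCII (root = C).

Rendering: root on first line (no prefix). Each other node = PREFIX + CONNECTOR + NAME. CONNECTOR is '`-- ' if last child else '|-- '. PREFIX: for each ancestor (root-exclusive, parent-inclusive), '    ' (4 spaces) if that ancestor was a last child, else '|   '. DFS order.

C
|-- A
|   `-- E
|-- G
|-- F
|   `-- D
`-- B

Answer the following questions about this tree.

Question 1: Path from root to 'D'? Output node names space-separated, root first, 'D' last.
Walk down from root: C -> F -> D

Answer: C F D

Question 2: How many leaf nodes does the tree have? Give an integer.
Leaves (nodes with no children): B, D, E, G

Answer: 4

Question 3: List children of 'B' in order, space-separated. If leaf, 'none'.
Node B's children (from adjacency): (leaf)

Answer: none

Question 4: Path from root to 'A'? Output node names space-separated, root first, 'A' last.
Answer: C A

Derivation:
Walk down from root: C -> A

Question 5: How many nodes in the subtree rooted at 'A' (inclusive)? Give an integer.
Answer: 2

Derivation:
Subtree rooted at A contains: A, E
Count = 2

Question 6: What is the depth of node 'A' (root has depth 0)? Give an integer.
Answer: 1

Derivation:
Path from root to A: C -> A
Depth = number of edges = 1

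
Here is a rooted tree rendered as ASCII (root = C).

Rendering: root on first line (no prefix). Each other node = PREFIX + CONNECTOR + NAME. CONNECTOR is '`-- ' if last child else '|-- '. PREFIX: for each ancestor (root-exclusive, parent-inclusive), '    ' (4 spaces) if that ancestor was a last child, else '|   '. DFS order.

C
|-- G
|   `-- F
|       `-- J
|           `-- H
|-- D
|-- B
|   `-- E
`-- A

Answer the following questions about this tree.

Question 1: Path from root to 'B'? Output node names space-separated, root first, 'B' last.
Walk down from root: C -> B

Answer: C B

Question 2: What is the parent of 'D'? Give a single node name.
Answer: C

Derivation:
Scan adjacency: D appears as child of C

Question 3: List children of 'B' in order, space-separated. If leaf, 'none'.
Node B's children (from adjacency): E

Answer: E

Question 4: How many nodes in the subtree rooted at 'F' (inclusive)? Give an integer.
Answer: 3

Derivation:
Subtree rooted at F contains: F, H, J
Count = 3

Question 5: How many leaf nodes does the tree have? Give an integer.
Answer: 4

Derivation:
Leaves (nodes with no children): A, D, E, H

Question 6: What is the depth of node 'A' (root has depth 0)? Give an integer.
Answer: 1

Derivation:
Path from root to A: C -> A
Depth = number of edges = 1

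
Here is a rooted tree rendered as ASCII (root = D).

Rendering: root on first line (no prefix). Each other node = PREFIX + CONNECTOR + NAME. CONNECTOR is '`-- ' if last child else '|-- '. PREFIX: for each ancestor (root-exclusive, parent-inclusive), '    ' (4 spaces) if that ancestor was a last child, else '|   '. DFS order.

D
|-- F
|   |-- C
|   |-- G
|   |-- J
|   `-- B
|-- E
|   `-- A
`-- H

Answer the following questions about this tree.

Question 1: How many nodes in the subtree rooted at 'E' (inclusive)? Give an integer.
Subtree rooted at E contains: A, E
Count = 2

Answer: 2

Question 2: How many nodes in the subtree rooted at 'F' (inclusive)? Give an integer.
Answer: 5

Derivation:
Subtree rooted at F contains: B, C, F, G, J
Count = 5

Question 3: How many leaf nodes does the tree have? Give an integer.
Leaves (nodes with no children): A, B, C, G, H, J

Answer: 6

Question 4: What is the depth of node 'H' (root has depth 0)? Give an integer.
Answer: 1

Derivation:
Path from root to H: D -> H
Depth = number of edges = 1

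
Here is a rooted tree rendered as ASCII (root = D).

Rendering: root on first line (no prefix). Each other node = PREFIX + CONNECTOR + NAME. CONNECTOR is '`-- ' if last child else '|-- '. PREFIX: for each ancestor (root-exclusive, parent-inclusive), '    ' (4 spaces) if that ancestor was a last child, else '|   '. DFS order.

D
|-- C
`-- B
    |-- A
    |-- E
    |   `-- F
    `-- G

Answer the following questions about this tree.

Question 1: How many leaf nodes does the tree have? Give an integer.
Leaves (nodes with no children): A, C, F, G

Answer: 4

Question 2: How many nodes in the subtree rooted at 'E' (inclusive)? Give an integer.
Answer: 2

Derivation:
Subtree rooted at E contains: E, F
Count = 2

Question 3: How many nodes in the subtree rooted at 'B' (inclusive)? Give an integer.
Answer: 5

Derivation:
Subtree rooted at B contains: A, B, E, F, G
Count = 5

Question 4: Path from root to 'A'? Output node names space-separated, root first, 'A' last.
Answer: D B A

Derivation:
Walk down from root: D -> B -> A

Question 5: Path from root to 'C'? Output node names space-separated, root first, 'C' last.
Answer: D C

Derivation:
Walk down from root: D -> C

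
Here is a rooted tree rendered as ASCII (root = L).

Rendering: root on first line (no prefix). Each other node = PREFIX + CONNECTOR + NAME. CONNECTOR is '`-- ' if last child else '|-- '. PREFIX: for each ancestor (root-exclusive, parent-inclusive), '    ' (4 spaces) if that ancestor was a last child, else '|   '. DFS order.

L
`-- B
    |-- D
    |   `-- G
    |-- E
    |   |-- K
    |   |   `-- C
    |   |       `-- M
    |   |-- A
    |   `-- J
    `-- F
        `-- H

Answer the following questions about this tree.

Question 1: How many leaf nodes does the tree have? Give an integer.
Leaves (nodes with no children): A, G, H, J, M

Answer: 5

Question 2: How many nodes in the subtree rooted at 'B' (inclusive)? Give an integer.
Subtree rooted at B contains: A, B, C, D, E, F, G, H, J, K, M
Count = 11

Answer: 11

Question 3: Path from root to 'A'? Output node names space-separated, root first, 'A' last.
Walk down from root: L -> B -> E -> A

Answer: L B E A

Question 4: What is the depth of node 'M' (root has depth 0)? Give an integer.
Answer: 5

Derivation:
Path from root to M: L -> B -> E -> K -> C -> M
Depth = number of edges = 5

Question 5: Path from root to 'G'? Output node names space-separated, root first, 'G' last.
Answer: L B D G

Derivation:
Walk down from root: L -> B -> D -> G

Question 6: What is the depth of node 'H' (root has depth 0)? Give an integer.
Answer: 3

Derivation:
Path from root to H: L -> B -> F -> H
Depth = number of edges = 3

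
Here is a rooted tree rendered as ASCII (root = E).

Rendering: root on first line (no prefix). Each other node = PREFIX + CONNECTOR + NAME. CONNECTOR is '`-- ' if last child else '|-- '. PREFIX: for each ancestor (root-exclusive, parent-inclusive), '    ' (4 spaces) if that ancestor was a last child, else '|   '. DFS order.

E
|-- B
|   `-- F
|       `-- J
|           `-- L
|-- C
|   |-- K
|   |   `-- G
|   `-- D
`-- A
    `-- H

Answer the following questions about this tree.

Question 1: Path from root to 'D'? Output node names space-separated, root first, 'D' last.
Walk down from root: E -> C -> D

Answer: E C D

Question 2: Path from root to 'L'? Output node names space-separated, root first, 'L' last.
Answer: E B F J L

Derivation:
Walk down from root: E -> B -> F -> J -> L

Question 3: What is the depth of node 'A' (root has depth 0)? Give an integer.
Path from root to A: E -> A
Depth = number of edges = 1

Answer: 1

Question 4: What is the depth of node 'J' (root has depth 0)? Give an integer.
Answer: 3

Derivation:
Path from root to J: E -> B -> F -> J
Depth = number of edges = 3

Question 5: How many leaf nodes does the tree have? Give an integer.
Leaves (nodes with no children): D, G, H, L

Answer: 4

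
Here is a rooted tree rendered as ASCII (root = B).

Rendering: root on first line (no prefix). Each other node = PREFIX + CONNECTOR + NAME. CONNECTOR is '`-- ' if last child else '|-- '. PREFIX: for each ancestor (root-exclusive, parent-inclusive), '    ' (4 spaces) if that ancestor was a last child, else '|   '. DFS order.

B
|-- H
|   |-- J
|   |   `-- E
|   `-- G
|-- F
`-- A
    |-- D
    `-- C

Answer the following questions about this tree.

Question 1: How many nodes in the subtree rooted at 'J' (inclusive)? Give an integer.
Answer: 2

Derivation:
Subtree rooted at J contains: E, J
Count = 2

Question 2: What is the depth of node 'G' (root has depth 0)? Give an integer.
Path from root to G: B -> H -> G
Depth = number of edges = 2

Answer: 2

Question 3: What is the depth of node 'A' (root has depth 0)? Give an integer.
Answer: 1

Derivation:
Path from root to A: B -> A
Depth = number of edges = 1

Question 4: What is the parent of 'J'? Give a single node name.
Answer: H

Derivation:
Scan adjacency: J appears as child of H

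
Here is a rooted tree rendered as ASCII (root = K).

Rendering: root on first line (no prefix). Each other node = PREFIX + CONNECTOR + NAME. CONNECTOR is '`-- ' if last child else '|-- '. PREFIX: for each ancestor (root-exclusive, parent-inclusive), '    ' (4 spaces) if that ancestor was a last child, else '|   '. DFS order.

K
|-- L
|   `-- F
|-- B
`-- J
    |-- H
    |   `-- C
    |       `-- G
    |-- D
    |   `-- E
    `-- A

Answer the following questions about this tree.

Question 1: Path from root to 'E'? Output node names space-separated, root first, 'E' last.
Walk down from root: K -> J -> D -> E

Answer: K J D E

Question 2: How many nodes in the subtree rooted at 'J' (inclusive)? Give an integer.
Subtree rooted at J contains: A, C, D, E, G, H, J
Count = 7

Answer: 7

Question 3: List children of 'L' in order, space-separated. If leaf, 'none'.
Node L's children (from adjacency): F

Answer: F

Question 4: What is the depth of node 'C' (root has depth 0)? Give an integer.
Answer: 3

Derivation:
Path from root to C: K -> J -> H -> C
Depth = number of edges = 3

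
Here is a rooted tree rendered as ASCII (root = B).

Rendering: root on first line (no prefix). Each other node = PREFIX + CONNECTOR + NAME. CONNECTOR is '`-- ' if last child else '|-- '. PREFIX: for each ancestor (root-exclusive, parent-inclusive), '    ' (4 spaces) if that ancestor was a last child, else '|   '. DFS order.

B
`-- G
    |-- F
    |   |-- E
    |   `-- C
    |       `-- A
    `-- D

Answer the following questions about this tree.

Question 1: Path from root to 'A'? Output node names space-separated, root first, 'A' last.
Answer: B G F C A

Derivation:
Walk down from root: B -> G -> F -> C -> A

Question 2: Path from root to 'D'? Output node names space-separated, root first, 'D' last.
Walk down from root: B -> G -> D

Answer: B G D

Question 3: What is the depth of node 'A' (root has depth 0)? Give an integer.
Path from root to A: B -> G -> F -> C -> A
Depth = number of edges = 4

Answer: 4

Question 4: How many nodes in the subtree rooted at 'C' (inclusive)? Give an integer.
Answer: 2

Derivation:
Subtree rooted at C contains: A, C
Count = 2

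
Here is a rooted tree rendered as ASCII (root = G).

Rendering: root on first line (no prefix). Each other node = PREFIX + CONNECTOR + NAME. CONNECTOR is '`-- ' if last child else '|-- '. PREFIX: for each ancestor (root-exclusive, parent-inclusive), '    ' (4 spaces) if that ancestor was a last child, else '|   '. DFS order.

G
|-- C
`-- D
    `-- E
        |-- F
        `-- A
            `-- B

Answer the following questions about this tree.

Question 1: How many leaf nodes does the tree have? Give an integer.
Answer: 3

Derivation:
Leaves (nodes with no children): B, C, F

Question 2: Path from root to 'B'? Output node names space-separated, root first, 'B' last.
Walk down from root: G -> D -> E -> A -> B

Answer: G D E A B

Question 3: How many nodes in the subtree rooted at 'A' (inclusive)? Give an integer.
Answer: 2

Derivation:
Subtree rooted at A contains: A, B
Count = 2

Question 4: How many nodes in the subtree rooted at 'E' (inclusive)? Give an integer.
Subtree rooted at E contains: A, B, E, F
Count = 4

Answer: 4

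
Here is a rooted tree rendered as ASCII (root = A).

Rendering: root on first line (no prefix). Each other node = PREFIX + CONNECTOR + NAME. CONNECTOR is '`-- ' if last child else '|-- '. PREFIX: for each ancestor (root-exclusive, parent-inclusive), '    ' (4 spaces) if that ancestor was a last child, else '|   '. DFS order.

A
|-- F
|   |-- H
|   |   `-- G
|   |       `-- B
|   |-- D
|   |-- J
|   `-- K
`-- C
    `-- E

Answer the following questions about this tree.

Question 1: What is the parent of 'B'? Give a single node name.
Scan adjacency: B appears as child of G

Answer: G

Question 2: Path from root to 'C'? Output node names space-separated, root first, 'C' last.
Walk down from root: A -> C

Answer: A C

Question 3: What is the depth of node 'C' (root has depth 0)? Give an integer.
Answer: 1

Derivation:
Path from root to C: A -> C
Depth = number of edges = 1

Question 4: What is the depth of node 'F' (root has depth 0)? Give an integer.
Answer: 1

Derivation:
Path from root to F: A -> F
Depth = number of edges = 1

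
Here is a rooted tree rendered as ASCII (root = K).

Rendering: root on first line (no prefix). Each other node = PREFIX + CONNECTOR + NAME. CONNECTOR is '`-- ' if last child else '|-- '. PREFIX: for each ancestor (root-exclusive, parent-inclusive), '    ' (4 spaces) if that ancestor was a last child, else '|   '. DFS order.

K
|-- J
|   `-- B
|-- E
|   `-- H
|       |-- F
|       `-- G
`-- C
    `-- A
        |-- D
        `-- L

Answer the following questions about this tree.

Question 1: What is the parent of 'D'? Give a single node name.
Scan adjacency: D appears as child of A

Answer: A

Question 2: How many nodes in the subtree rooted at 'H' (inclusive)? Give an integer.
Subtree rooted at H contains: F, G, H
Count = 3

Answer: 3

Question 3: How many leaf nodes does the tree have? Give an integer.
Leaves (nodes with no children): B, D, F, G, L

Answer: 5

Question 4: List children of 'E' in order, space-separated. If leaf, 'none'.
Answer: H

Derivation:
Node E's children (from adjacency): H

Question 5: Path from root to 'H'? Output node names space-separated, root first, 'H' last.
Answer: K E H

Derivation:
Walk down from root: K -> E -> H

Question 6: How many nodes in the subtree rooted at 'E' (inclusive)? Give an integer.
Subtree rooted at E contains: E, F, G, H
Count = 4

Answer: 4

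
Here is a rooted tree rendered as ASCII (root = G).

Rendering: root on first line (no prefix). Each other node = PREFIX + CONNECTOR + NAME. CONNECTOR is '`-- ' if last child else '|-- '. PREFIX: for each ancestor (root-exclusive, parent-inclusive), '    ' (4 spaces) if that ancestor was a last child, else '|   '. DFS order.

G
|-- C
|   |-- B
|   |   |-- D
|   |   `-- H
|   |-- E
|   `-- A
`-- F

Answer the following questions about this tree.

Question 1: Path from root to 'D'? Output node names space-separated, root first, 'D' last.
Answer: G C B D

Derivation:
Walk down from root: G -> C -> B -> D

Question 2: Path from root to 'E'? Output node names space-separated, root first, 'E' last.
Walk down from root: G -> C -> E

Answer: G C E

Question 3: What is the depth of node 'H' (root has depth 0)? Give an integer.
Answer: 3

Derivation:
Path from root to H: G -> C -> B -> H
Depth = number of edges = 3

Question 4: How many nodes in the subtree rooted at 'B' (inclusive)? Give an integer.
Answer: 3

Derivation:
Subtree rooted at B contains: B, D, H
Count = 3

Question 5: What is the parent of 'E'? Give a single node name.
Answer: C

Derivation:
Scan adjacency: E appears as child of C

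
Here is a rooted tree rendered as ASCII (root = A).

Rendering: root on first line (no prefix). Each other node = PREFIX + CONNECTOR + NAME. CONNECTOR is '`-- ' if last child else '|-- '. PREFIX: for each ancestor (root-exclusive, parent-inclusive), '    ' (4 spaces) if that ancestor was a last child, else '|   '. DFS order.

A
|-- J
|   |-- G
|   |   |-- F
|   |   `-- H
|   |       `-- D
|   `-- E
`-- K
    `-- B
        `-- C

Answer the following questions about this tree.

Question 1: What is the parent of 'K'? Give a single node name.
Scan adjacency: K appears as child of A

Answer: A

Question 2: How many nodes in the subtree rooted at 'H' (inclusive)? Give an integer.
Subtree rooted at H contains: D, H
Count = 2

Answer: 2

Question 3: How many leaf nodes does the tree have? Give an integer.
Leaves (nodes with no children): C, D, E, F

Answer: 4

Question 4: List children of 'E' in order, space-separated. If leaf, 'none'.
Node E's children (from adjacency): (leaf)

Answer: none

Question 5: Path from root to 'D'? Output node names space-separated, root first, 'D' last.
Walk down from root: A -> J -> G -> H -> D

Answer: A J G H D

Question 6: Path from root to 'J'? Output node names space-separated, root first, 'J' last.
Answer: A J

Derivation:
Walk down from root: A -> J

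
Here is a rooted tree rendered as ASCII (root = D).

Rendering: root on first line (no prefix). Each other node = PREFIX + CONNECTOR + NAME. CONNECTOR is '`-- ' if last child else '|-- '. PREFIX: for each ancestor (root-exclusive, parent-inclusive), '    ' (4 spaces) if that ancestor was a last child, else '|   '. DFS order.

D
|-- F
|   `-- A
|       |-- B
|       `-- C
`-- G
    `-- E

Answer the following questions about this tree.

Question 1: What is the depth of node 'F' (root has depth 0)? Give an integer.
Path from root to F: D -> F
Depth = number of edges = 1

Answer: 1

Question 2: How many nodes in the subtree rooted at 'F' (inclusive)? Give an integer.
Subtree rooted at F contains: A, B, C, F
Count = 4

Answer: 4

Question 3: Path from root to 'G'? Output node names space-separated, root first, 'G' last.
Walk down from root: D -> G

Answer: D G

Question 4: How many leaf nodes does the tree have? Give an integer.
Answer: 3

Derivation:
Leaves (nodes with no children): B, C, E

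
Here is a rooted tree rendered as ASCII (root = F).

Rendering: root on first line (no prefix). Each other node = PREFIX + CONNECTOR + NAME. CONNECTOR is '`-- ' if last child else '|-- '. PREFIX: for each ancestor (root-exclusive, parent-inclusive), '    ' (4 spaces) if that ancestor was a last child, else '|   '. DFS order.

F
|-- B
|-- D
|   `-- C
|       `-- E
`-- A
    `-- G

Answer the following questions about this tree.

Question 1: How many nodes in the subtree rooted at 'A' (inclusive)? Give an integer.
Subtree rooted at A contains: A, G
Count = 2

Answer: 2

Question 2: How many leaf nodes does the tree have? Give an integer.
Leaves (nodes with no children): B, E, G

Answer: 3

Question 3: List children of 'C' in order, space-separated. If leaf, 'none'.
Node C's children (from adjacency): E

Answer: E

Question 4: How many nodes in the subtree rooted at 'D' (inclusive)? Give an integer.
Subtree rooted at D contains: C, D, E
Count = 3

Answer: 3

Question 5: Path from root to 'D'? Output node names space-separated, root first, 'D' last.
Walk down from root: F -> D

Answer: F D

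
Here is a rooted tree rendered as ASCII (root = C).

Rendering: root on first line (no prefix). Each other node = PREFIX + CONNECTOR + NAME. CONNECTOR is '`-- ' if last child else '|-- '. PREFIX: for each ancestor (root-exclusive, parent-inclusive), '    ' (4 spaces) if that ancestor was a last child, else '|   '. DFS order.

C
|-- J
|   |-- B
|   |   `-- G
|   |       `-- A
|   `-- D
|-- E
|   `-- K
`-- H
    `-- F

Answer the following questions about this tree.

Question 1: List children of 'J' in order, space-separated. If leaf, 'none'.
Answer: B D

Derivation:
Node J's children (from adjacency): B, D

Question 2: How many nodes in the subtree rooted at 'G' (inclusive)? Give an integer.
Answer: 2

Derivation:
Subtree rooted at G contains: A, G
Count = 2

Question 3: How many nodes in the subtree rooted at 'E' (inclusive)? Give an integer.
Answer: 2

Derivation:
Subtree rooted at E contains: E, K
Count = 2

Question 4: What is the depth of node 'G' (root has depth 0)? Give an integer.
Path from root to G: C -> J -> B -> G
Depth = number of edges = 3

Answer: 3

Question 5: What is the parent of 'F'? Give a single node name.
Scan adjacency: F appears as child of H

Answer: H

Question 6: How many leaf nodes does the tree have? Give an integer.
Leaves (nodes with no children): A, D, F, K

Answer: 4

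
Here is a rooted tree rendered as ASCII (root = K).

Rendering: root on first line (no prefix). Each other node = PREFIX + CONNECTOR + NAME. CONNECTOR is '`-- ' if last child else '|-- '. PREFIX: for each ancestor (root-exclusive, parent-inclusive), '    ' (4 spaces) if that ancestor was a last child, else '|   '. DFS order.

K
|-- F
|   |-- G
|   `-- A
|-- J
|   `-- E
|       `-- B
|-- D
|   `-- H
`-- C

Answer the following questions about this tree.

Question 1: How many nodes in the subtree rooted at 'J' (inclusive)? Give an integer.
Subtree rooted at J contains: B, E, J
Count = 3

Answer: 3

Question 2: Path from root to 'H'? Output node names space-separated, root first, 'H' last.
Answer: K D H

Derivation:
Walk down from root: K -> D -> H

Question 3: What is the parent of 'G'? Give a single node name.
Answer: F

Derivation:
Scan adjacency: G appears as child of F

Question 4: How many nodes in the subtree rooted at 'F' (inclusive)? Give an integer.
Subtree rooted at F contains: A, F, G
Count = 3

Answer: 3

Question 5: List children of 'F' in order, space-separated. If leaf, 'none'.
Answer: G A

Derivation:
Node F's children (from adjacency): G, A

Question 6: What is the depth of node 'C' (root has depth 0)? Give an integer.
Answer: 1

Derivation:
Path from root to C: K -> C
Depth = number of edges = 1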